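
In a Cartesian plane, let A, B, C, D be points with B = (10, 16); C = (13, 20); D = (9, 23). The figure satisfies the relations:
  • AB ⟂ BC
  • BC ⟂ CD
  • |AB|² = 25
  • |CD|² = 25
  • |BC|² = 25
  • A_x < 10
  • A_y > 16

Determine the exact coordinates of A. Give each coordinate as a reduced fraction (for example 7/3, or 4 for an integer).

1. A_x = 6  [[AB ⟂ BC ⇒ -3x-4y+94=0] ∩ [|A−(10, 16)|²=25]]
2. A_y = 19  [[AB ⟂ BC ⇒ -3x-4y+94=0] ∩ [|A−(10, 16)|²=25]]
   so A = (6, 19)

A = (6, 19)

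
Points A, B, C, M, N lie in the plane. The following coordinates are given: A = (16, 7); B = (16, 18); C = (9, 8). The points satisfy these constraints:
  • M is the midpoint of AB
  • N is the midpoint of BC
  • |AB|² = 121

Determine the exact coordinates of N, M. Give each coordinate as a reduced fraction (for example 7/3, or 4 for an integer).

1. M_x = 16  [2·M = A+B = (16, 7)+(16, 18)]
2. M_y = 25/2  [2·M = A+B = (16, 7)+(16, 18)]
   so M = (16, 25/2)
3. N_x = 25/2  [2·N = B+C = (16, 18)+(9, 8)]
4. N_y = 13  [2·N = B+C = (16, 18)+(9, 8)]
   so N = (25/2, 13)

N = (25/2, 13)
M = (16, 25/2)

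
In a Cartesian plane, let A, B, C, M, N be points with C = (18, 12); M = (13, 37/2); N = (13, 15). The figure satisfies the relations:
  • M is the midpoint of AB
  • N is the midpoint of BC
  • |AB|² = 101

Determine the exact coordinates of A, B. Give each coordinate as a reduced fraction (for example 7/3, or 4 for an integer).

1. B_x = 8  [B = 2·N−C = 2·(13, 15)−(18, 12)]
2. B_y = 18  [B = 2·N−C = 2·(13, 15)−(18, 12)]
   so B = (8, 18)
3. A_x = 18  [A = 2·M−B = 2·(13, 37/2)−(8, 18)]
4. A_y = 19  [A = 2·M−B = 2·(13, 37/2)−(8, 18)]
   so A = (18, 19)

A = (18, 19)
B = (8, 18)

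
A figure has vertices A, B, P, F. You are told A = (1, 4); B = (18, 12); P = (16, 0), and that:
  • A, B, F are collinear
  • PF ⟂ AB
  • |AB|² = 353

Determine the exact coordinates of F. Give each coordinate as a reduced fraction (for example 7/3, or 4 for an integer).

F = (4144/353, 3196/353)

1. F_x = 4144/353  [[A, B, F are collinear ⇒ -8x+17y-60=0] ∩ [PF ⟂ AB ⇒ 17x+8y-272=0]]
2. F_y = 3196/353  [[A, B, F are collinear ⇒ -8x+17y-60=0] ∩ [PF ⟂ AB ⇒ 17x+8y-272=0]]
   so F = (4144/353, 3196/353)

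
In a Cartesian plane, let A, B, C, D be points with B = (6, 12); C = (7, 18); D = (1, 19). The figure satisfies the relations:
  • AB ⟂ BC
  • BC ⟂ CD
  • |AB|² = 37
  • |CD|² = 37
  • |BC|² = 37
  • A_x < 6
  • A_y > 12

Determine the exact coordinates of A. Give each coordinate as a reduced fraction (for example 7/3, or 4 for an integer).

A = (0, 13)

1. A_x = 0  [[AB ⟂ BC ⇒ -1x-6y+78=0] ∩ [|A−(6, 12)|²=37]]
2. A_y = 13  [[AB ⟂ BC ⇒ -1x-6y+78=0] ∩ [|A−(6, 12)|²=37]]
   so A = (0, 13)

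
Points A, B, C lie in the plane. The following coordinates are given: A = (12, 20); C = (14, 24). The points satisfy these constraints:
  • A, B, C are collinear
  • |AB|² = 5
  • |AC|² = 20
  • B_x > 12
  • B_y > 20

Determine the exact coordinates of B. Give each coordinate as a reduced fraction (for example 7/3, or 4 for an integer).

B = (13, 22)

1. B_x = 13  [[A, B, C are collinear ⇒ 4x-2y-8=0] ∩ [|B−(12, 20)|²=5]]
2. B_y = 22  [[A, B, C are collinear ⇒ 4x-2y-8=0] ∩ [|B−(12, 20)|²=5]]
   so B = (13, 22)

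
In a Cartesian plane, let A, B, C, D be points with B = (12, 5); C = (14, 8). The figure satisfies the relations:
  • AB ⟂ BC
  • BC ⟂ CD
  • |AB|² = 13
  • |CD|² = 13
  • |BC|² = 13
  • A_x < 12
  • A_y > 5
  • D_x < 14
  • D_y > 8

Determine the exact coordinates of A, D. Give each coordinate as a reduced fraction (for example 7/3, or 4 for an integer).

A = (9, 7)
D = (11, 10)

1. A_x = 9  [[AB ⟂ BC ⇒ -2x-3y+39=0] ∩ [|A−(12, 5)|²=13]]
2. A_y = 7  [[AB ⟂ BC ⇒ -2x-3y+39=0] ∩ [|A−(12, 5)|²=13]]
   so A = (9, 7)
3. D_x = 11  [[BC ⟂ CD ⇒ 2x+3y-52=0] ∩ [|D−(14, 8)|²=13]]
4. D_y = 10  [[BC ⟂ CD ⇒ 2x+3y-52=0] ∩ [|D−(14, 8)|²=13]]
   so D = (11, 10)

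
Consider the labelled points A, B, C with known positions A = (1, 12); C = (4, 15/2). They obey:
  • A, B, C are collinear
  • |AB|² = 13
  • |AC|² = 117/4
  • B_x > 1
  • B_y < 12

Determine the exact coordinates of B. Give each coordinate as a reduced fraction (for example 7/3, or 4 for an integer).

B = (3, 9)

1. B_x = 3  [[A, B, C are collinear ⇒ -9/2x-3y+81/2=0] ∩ [|B−(1, 12)|²=13]]
2. B_y = 9  [[A, B, C are collinear ⇒ -9/2x-3y+81/2=0] ∩ [|B−(1, 12)|²=13]]
   so B = (3, 9)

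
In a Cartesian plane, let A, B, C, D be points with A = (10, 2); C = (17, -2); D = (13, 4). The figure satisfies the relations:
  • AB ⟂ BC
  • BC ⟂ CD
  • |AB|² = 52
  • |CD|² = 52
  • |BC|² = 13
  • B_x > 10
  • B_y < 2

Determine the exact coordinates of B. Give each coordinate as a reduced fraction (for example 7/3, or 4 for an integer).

1. B_x = 14  [[BC ⟂ CD ⇒ 4x-6y-80=0] ∩ [|B−(10, 2)|²=52]]
2. B_y = -4  [[BC ⟂ CD ⇒ 4x-6y-80=0] ∩ [|B−(10, 2)|²=52]]
   so B = (14, -4)

B = (14, -4)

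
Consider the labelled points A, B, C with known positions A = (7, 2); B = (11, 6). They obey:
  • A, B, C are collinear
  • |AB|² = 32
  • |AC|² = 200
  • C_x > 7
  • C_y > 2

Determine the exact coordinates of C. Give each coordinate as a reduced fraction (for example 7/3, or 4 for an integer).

1. C_x = 17  [[A, B, C are collinear ⇒ -4x+4y+20=0] ∩ [|C−(7, 2)|²=200]]
2. C_y = 12  [[A, B, C are collinear ⇒ -4x+4y+20=0] ∩ [|C−(7, 2)|²=200]]
   so C = (17, 12)

C = (17, 12)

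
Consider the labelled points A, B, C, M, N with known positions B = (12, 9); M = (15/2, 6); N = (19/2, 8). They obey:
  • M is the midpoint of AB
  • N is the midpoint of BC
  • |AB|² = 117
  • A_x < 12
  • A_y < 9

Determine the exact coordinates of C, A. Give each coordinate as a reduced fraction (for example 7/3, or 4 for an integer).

C = (7, 7)
A = (3, 3)

1. A_x = 3  [A = 2·M−B = 2·(15/2, 6)−(12, 9)]
2. A_y = 3  [A = 2·M−B = 2·(15/2, 6)−(12, 9)]
   so A = (3, 3)
3. C_x = 7  [C = 2·N−B = 2·(19/2, 8)−(12, 9)]
4. C_y = 7  [C = 2·N−B = 2·(19/2, 8)−(12, 9)]
   so C = (7, 7)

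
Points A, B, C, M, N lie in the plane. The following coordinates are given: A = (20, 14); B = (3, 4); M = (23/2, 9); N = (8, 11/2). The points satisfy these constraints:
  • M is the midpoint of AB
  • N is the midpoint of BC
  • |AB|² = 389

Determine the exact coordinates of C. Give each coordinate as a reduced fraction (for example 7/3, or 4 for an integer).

1. C_x = 13  [C = 2·N−B = 2·(8, 11/2)−(3, 4)]
2. C_y = 7  [C = 2·N−B = 2·(8, 11/2)−(3, 4)]
   so C = (13, 7)

C = (13, 7)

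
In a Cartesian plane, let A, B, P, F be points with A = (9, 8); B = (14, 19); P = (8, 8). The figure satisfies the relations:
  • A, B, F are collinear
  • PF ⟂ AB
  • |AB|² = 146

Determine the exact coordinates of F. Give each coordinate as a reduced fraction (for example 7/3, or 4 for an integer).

F = (1289/146, 1113/146)

1. F_x = 1289/146  [[A, B, F are collinear ⇒ -11x+5y+59=0] ∩ [PF ⟂ AB ⇒ 5x+11y-128=0]]
2. F_y = 1113/146  [[A, B, F are collinear ⇒ -11x+5y+59=0] ∩ [PF ⟂ AB ⇒ 5x+11y-128=0]]
   so F = (1289/146, 1113/146)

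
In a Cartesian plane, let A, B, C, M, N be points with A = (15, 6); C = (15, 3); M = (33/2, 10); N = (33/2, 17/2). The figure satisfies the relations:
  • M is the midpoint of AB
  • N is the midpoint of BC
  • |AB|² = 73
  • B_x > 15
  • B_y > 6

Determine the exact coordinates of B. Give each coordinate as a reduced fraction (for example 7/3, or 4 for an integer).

B = (18, 14)

1. B_x = 18  [B = 2·M−A = 2·(33/2, 10)−(15, 6)]
2. B_y = 14  [B = 2·M−A = 2·(33/2, 10)−(15, 6)]
   so B = (18, 14)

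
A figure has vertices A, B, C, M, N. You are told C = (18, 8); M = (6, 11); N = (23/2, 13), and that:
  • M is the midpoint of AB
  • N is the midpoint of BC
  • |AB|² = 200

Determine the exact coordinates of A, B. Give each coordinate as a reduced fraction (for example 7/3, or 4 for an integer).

1. B_x = 5  [B = 2·N−C = 2·(23/2, 13)−(18, 8)]
2. B_y = 18  [B = 2·N−C = 2·(23/2, 13)−(18, 8)]
   so B = (5, 18)
3. A_x = 7  [A = 2·M−B = 2·(6, 11)−(5, 18)]
4. A_y = 4  [A = 2·M−B = 2·(6, 11)−(5, 18)]
   so A = (7, 4)

A = (7, 4)
B = (5, 18)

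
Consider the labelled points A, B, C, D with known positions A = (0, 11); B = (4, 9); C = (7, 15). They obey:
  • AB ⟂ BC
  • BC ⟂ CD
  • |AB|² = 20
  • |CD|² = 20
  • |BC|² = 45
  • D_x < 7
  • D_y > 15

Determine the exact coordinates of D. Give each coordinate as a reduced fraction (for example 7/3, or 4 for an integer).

D = (3, 17)

1. D_x = 3  [[BC ⟂ CD ⇒ 3x+6y-111=0] ∩ [|D−(7, 15)|²=20]]
2. D_y = 17  [[BC ⟂ CD ⇒ 3x+6y-111=0] ∩ [|D−(7, 15)|²=20]]
   so D = (3, 17)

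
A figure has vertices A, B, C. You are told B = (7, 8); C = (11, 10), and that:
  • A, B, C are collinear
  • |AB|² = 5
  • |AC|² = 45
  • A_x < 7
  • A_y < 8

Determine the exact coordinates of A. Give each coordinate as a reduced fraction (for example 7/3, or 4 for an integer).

1. A_x = 5  [[A, B, C are collinear ⇒ -2x+4y-18=0] ∩ [|A−(7, 8)|²=5]]
2. A_y = 7  [[A, B, C are collinear ⇒ -2x+4y-18=0] ∩ [|A−(7, 8)|²=5]]
   so A = (5, 7)

A = (5, 7)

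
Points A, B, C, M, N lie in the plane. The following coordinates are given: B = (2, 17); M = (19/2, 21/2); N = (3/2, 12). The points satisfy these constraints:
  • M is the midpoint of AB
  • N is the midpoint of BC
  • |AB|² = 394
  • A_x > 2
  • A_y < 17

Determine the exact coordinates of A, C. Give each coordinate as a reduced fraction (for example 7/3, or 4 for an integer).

A = (17, 4)
C = (1, 7)

1. A_x = 17  [A = 2·M−B = 2·(19/2, 21/2)−(2, 17)]
2. A_y = 4  [A = 2·M−B = 2·(19/2, 21/2)−(2, 17)]
   so A = (17, 4)
3. C_x = 1  [C = 2·N−B = 2·(3/2, 12)−(2, 17)]
4. C_y = 7  [C = 2·N−B = 2·(3/2, 12)−(2, 17)]
   so C = (1, 7)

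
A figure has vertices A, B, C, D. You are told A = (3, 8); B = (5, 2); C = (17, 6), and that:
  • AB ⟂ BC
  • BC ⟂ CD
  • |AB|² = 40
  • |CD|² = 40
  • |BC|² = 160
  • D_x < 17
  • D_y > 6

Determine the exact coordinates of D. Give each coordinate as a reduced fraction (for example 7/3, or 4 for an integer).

D = (15, 12)

1. D_x = 15  [[BC ⟂ CD ⇒ 12x+4y-228=0] ∩ [|D−(17, 6)|²=40]]
2. D_y = 12  [[BC ⟂ CD ⇒ 12x+4y-228=0] ∩ [|D−(17, 6)|²=40]]
   so D = (15, 12)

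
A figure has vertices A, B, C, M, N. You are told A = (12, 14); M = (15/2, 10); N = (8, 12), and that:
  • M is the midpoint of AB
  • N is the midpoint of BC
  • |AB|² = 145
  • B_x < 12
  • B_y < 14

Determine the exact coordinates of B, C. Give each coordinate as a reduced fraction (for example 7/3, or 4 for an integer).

1. B_x = 3  [B = 2·M−A = 2·(15/2, 10)−(12, 14)]
2. B_y = 6  [B = 2·M−A = 2·(15/2, 10)−(12, 14)]
   so B = (3, 6)
3. C_x = 13  [C = 2·N−B = 2·(8, 12)−(3, 6)]
4. C_y = 18  [C = 2·N−B = 2·(8, 12)−(3, 6)]
   so C = (13, 18)

B = (3, 6)
C = (13, 18)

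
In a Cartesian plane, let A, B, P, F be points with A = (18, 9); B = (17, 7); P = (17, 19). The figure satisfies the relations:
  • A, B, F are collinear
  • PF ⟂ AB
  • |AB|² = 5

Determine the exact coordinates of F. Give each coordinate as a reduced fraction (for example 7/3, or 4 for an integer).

F = (109/5, 83/5)

1. F_x = 109/5  [[A, B, F are collinear ⇒ 2x-1y-27=0] ∩ [PF ⟂ AB ⇒ -1x-2y+55=0]]
2. F_y = 83/5  [[A, B, F are collinear ⇒ 2x-1y-27=0] ∩ [PF ⟂ AB ⇒ -1x-2y+55=0]]
   so F = (109/5, 83/5)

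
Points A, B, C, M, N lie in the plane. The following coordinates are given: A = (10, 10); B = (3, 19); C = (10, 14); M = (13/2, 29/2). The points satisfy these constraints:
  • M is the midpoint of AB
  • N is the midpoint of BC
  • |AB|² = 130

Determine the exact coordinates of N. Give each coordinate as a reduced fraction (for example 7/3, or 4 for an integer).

1. N_x = 13/2  [2·N = B+C = (3, 19)+(10, 14)]
2. N_y = 33/2  [2·N = B+C = (3, 19)+(10, 14)]
   so N = (13/2, 33/2)

N = (13/2, 33/2)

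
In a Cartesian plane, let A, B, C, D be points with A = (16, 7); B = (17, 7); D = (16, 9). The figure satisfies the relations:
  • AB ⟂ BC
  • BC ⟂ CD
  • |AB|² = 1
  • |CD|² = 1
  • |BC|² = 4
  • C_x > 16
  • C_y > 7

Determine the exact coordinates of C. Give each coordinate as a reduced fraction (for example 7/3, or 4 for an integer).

1. C_x = 17  [[AB ⟂ BC ⇒ 1x-17=0] ∩ [|C−(16, 9)|²=1]]
2. C_y = 9  [[AB ⟂ BC ⇒ 1x-17=0] ∩ [|C−(16, 9)|²=1]]
   so C = (17, 9)

C = (17, 9)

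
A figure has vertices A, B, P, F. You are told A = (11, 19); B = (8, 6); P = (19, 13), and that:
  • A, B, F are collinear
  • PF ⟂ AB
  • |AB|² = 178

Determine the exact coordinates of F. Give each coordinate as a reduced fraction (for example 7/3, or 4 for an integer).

F = (898/89, 1340/89)

1. F_x = 898/89  [[A, B, F are collinear ⇒ 13x-3y-86=0] ∩ [PF ⟂ AB ⇒ -3x-13y+226=0]]
2. F_y = 1340/89  [[A, B, F are collinear ⇒ 13x-3y-86=0] ∩ [PF ⟂ AB ⇒ -3x-13y+226=0]]
   so F = (898/89, 1340/89)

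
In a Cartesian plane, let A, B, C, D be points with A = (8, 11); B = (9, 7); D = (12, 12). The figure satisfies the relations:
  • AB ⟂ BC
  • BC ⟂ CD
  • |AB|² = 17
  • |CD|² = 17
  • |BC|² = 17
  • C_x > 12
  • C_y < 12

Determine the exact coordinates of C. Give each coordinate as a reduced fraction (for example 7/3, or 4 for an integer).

1. C_x = 13  [[AB ⟂ BC ⇒ 1x-4y+19=0] ∩ [|C−(12, 12)|²=17]]
2. C_y = 8  [[AB ⟂ BC ⇒ 1x-4y+19=0] ∩ [|C−(12, 12)|²=17]]
   so C = (13, 8)

C = (13, 8)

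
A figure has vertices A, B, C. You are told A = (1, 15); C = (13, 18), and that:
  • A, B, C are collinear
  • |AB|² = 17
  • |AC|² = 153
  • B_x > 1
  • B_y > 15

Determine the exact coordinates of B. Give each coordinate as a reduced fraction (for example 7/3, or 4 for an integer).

B = (5, 16)

1. B_x = 5  [[A, B, C are collinear ⇒ 3x-12y+177=0] ∩ [|B−(1, 15)|²=17]]
2. B_y = 16  [[A, B, C are collinear ⇒ 3x-12y+177=0] ∩ [|B−(1, 15)|²=17]]
   so B = (5, 16)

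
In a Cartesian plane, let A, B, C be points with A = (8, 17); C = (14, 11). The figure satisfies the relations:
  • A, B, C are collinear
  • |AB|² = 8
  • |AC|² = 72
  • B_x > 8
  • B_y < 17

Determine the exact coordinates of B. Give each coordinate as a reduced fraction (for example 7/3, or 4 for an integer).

B = (10, 15)

1. B_x = 10  [[A, B, C are collinear ⇒ -6x-6y+150=0] ∩ [|B−(8, 17)|²=8]]
2. B_y = 15  [[A, B, C are collinear ⇒ -6x-6y+150=0] ∩ [|B−(8, 17)|²=8]]
   so B = (10, 15)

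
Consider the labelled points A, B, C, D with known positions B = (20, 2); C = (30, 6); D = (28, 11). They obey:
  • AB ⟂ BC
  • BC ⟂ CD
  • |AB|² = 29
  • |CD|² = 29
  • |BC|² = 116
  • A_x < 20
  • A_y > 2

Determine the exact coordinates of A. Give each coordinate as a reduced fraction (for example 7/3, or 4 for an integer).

1. A_x = 18  [[AB ⟂ BC ⇒ -10x-4y+208=0] ∩ [|A−(20, 2)|²=29]]
2. A_y = 7  [[AB ⟂ BC ⇒ -10x-4y+208=0] ∩ [|A−(20, 2)|²=29]]
   so A = (18, 7)

A = (18, 7)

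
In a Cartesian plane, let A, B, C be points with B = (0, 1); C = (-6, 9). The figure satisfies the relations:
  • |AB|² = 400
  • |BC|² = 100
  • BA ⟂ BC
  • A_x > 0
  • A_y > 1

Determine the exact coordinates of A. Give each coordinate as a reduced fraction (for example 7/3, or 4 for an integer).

A = (16, 13)

1. A_x = 16  [[BA ⟂ BC ⇒ -6x+8y-8=0] ∩ [|A−(0, 1)|²=400]]
2. A_y = 13  [[BA ⟂ BC ⇒ -6x+8y-8=0] ∩ [|A−(0, 1)|²=400]]
   so A = (16, 13)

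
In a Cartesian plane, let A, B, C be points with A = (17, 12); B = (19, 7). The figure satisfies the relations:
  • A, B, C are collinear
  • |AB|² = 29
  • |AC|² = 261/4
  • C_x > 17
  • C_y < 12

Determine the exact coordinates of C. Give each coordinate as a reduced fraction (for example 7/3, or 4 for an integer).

1. C_x = 20  [[A, B, C are collinear ⇒ 5x+2y-109=0] ∩ [|C−(17, 12)|²=261/4]]
2. C_y = 9/2  [[A, B, C are collinear ⇒ 5x+2y-109=0] ∩ [|C−(17, 12)|²=261/4]]
   so C = (20, 9/2)

C = (20, 9/2)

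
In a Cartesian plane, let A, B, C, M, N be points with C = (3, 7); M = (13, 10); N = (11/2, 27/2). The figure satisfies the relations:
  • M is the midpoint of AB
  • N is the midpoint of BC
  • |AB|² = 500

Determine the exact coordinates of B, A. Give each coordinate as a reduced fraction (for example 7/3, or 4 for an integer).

B = (8, 20)
A = (18, 0)

1. B_x = 8  [B = 2·N−C = 2·(11/2, 27/2)−(3, 7)]
2. B_y = 20  [B = 2·N−C = 2·(11/2, 27/2)−(3, 7)]
   so B = (8, 20)
3. A_x = 18  [A = 2·M−B = 2·(13, 10)−(8, 20)]
4. A_y = 0  [A = 2·M−B = 2·(13, 10)−(8, 20)]
   so A = (18, 0)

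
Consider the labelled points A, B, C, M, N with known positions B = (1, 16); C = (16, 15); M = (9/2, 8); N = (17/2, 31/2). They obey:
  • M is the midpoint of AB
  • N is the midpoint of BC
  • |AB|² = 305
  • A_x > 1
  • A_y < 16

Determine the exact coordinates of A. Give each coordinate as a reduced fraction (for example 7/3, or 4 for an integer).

1. A_x = 8  [A = 2·M−B = 2·(9/2, 8)−(1, 16)]
2. A_y = 0  [A = 2·M−B = 2·(9/2, 8)−(1, 16)]
   so A = (8, 0)

A = (8, 0)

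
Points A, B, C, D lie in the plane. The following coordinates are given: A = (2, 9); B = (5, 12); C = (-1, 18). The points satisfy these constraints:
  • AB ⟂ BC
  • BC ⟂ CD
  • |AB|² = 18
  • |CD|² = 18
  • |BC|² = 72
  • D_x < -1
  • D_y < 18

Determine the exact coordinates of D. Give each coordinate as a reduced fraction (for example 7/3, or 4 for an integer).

1. D_x = -4  [[BC ⟂ CD ⇒ -6x+6y-114=0] ∩ [|D−(-1, 18)|²=18]]
2. D_y = 15  [[BC ⟂ CD ⇒ -6x+6y-114=0] ∩ [|D−(-1, 18)|²=18]]
   so D = (-4, 15)

D = (-4, 15)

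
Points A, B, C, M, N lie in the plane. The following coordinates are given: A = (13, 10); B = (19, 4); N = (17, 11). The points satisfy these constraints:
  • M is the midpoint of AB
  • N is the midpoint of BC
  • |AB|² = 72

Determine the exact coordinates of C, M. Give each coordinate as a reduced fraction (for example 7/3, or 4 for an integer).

1. M_x = 16  [2·M = A+B = (13, 10)+(19, 4)]
2. M_y = 7  [2·M = A+B = (13, 10)+(19, 4)]
   so M = (16, 7)
3. C_x = 15  [C = 2·N−B = 2·(17, 11)−(19, 4)]
4. C_y = 18  [C = 2·N−B = 2·(17, 11)−(19, 4)]
   so C = (15, 18)

C = (15, 18)
M = (16, 7)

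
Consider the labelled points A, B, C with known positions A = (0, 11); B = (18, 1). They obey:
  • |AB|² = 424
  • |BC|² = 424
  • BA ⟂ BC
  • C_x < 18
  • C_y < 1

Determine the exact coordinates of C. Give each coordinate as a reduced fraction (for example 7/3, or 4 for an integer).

C = (8, -17)

1. C_x = 8  [[BA ⟂ BC ⇒ -18x+10y+314=0] ∩ [|C−(18, 1)|²=424]]
2. C_y = -17  [[BA ⟂ BC ⇒ -18x+10y+314=0] ∩ [|C−(18, 1)|²=424]]
   so C = (8, -17)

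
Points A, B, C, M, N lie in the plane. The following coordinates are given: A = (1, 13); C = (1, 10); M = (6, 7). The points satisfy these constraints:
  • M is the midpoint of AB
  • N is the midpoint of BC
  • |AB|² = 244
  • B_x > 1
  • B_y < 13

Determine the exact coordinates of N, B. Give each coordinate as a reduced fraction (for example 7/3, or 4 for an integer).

1. B_x = 11  [B = 2·M−A = 2·(6, 7)−(1, 13)]
2. B_y = 1  [B = 2·M−A = 2·(6, 7)−(1, 13)]
   so B = (11, 1)
3. N_x = 6  [2·N = B+C = (11, 1)+(1, 10)]
4. N_y = 11/2  [2·N = B+C = (11, 1)+(1, 10)]
   so N = (6, 11/2)

N = (6, 11/2)
B = (11, 1)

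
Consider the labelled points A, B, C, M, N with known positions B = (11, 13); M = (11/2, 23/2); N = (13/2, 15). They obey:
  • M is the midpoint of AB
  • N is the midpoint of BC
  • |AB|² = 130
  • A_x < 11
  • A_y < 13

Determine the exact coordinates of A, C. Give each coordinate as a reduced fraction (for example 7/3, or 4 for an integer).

A = (0, 10)
C = (2, 17)

1. A_x = 0  [A = 2·M−B = 2·(11/2, 23/2)−(11, 13)]
2. A_y = 10  [A = 2·M−B = 2·(11/2, 23/2)−(11, 13)]
   so A = (0, 10)
3. C_x = 2  [C = 2·N−B = 2·(13/2, 15)−(11, 13)]
4. C_y = 17  [C = 2·N−B = 2·(13/2, 15)−(11, 13)]
   so C = (2, 17)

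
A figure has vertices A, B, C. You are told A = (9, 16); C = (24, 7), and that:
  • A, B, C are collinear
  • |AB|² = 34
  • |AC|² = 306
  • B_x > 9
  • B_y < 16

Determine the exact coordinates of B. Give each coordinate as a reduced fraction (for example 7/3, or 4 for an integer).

1. B_x = 14  [[A, B, C are collinear ⇒ -9x-15y+321=0] ∩ [|B−(9, 16)|²=34]]
2. B_y = 13  [[A, B, C are collinear ⇒ -9x-15y+321=0] ∩ [|B−(9, 16)|²=34]]
   so B = (14, 13)

B = (14, 13)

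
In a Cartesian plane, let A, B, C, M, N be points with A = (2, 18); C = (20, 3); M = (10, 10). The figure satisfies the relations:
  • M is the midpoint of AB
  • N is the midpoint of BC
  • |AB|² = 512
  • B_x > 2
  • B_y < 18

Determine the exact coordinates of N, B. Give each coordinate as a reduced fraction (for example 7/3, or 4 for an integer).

N = (19, 5/2)
B = (18, 2)

1. B_x = 18  [B = 2·M−A = 2·(10, 10)−(2, 18)]
2. B_y = 2  [B = 2·M−A = 2·(10, 10)−(2, 18)]
   so B = (18, 2)
3. N_x = 19  [2·N = B+C = (18, 2)+(20, 3)]
4. N_y = 5/2  [2·N = B+C = (18, 2)+(20, 3)]
   so N = (19, 5/2)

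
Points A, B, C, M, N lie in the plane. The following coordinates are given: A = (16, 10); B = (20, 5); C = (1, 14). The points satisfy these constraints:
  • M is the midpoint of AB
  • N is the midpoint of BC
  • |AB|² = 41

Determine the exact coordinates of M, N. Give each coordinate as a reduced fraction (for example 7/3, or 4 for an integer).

1. M_x = 18  [2·M = A+B = (16, 10)+(20, 5)]
2. M_y = 15/2  [2·M = A+B = (16, 10)+(20, 5)]
   so M = (18, 15/2)
3. N_x = 21/2  [2·N = B+C = (20, 5)+(1, 14)]
4. N_y = 19/2  [2·N = B+C = (20, 5)+(1, 14)]
   so N = (21/2, 19/2)

M = (18, 15/2)
N = (21/2, 19/2)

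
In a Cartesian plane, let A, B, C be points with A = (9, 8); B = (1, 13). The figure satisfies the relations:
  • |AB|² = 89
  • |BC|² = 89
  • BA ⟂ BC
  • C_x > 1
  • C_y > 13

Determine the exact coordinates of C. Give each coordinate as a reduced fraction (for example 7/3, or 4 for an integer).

C = (6, 21)

1. C_x = 6  [[BA ⟂ BC ⇒ 8x-5y+57=0] ∩ [|C−(1, 13)|²=89]]
2. C_y = 21  [[BA ⟂ BC ⇒ 8x-5y+57=0] ∩ [|C−(1, 13)|²=89]]
   so C = (6, 21)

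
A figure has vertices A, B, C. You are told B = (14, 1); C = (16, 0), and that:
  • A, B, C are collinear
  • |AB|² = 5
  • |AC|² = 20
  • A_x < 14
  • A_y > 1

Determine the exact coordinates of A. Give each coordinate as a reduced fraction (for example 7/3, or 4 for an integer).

A = (12, 2)

1. A_x = 12  [[A, B, C are collinear ⇒ 1x+2y-16=0] ∩ [|A−(14, 1)|²=5]]
2. A_y = 2  [[A, B, C are collinear ⇒ 1x+2y-16=0] ∩ [|A−(14, 1)|²=5]]
   so A = (12, 2)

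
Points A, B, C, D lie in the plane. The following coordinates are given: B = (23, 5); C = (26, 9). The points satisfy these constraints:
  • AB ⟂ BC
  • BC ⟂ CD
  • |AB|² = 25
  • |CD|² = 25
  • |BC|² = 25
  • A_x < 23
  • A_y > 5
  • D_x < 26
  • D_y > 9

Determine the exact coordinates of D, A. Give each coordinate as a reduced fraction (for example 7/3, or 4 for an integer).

1. D_x = 22  [[BC ⟂ CD ⇒ 3x+4y-114=0] ∩ [|D−(26, 9)|²=25]]
2. D_y = 12  [[BC ⟂ CD ⇒ 3x+4y-114=0] ∩ [|D−(26, 9)|²=25]]
   so D = (22, 12)
3. A_x = 19  [[AB ⟂ BC ⇒ -3x-4y+89=0] ∩ [|A−(23, 5)|²=25]]
4. A_y = 8  [[AB ⟂ BC ⇒ -3x-4y+89=0] ∩ [|A−(23, 5)|²=25]]
   so A = (19, 8)

D = (22, 12)
A = (19, 8)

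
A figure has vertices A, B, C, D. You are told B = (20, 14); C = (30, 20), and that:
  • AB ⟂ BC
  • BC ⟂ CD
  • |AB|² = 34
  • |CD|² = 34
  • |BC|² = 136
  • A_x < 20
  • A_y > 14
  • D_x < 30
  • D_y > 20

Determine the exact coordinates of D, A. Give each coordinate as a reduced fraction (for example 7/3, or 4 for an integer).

D = (27, 25)
A = (17, 19)

1. D_x = 27  [[BC ⟂ CD ⇒ 10x+6y-420=0] ∩ [|D−(30, 20)|²=34]]
2. D_y = 25  [[BC ⟂ CD ⇒ 10x+6y-420=0] ∩ [|D−(30, 20)|²=34]]
   so D = (27, 25)
3. A_x = 17  [[AB ⟂ BC ⇒ -10x-6y+284=0] ∩ [|A−(20, 14)|²=34]]
4. A_y = 19  [[AB ⟂ BC ⇒ -10x-6y+284=0] ∩ [|A−(20, 14)|²=34]]
   so A = (17, 19)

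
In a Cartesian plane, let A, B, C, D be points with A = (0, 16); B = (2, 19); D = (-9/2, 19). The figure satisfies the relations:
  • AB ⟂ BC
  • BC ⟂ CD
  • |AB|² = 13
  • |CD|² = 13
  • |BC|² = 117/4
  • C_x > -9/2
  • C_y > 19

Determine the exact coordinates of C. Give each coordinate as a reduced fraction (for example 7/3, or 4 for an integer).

C = (-5/2, 22)

1. C_x = -5/2  [[AB ⟂ BC ⇒ 2x+3y-61=0] ∩ [|C−(-9/2, 19)|²=13]]
2. C_y = 22  [[AB ⟂ BC ⇒ 2x+3y-61=0] ∩ [|C−(-9/2, 19)|²=13]]
   so C = (-5/2, 22)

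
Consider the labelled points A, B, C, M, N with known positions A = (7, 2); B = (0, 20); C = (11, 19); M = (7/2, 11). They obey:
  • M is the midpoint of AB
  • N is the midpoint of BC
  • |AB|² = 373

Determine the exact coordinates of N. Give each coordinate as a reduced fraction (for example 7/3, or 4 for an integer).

N = (11/2, 39/2)

1. N_x = 11/2  [2·N = B+C = (0, 20)+(11, 19)]
2. N_y = 39/2  [2·N = B+C = (0, 20)+(11, 19)]
   so N = (11/2, 39/2)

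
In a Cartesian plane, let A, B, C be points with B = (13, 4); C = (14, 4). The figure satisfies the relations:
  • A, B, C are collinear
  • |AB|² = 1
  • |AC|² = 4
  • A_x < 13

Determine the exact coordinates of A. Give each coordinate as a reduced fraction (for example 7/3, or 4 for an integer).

A = (12, 4)

1. A_x = 12  [[A, B, C are collinear ⇒ 1y-4=0] ∩ [|A−(13, 4)|²=1]]
2. A_y = 4  [[A, B, C are collinear ⇒ 1y-4=0] ∩ [|A−(13, 4)|²=1]]
   so A = (12, 4)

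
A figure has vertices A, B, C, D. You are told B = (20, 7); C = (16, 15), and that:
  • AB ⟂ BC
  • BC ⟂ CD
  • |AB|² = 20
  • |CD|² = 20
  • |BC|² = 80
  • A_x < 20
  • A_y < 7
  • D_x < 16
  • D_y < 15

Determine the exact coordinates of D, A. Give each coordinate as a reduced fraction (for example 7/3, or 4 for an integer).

D = (12, 13)
A = (16, 5)

1. D_x = 12  [[BC ⟂ CD ⇒ -4x+8y-56=0] ∩ [|D−(16, 15)|²=20]]
2. D_y = 13  [[BC ⟂ CD ⇒ -4x+8y-56=0] ∩ [|D−(16, 15)|²=20]]
   so D = (12, 13)
3. A_x = 16  [[AB ⟂ BC ⇒ 4x-8y-24=0] ∩ [|A−(20, 7)|²=20]]
4. A_y = 5  [[AB ⟂ BC ⇒ 4x-8y-24=0] ∩ [|A−(20, 7)|²=20]]
   so A = (16, 5)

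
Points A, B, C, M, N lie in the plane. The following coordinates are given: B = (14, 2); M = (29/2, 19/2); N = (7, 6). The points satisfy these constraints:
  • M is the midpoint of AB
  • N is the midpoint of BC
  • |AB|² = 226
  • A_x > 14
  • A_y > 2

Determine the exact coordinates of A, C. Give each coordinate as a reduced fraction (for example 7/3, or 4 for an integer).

1. A_x = 15  [A = 2·M−B = 2·(29/2, 19/2)−(14, 2)]
2. A_y = 17  [A = 2·M−B = 2·(29/2, 19/2)−(14, 2)]
   so A = (15, 17)
3. C_x = 0  [C = 2·N−B = 2·(7, 6)−(14, 2)]
4. C_y = 10  [C = 2·N−B = 2·(7, 6)−(14, 2)]
   so C = (0, 10)

A = (15, 17)
C = (0, 10)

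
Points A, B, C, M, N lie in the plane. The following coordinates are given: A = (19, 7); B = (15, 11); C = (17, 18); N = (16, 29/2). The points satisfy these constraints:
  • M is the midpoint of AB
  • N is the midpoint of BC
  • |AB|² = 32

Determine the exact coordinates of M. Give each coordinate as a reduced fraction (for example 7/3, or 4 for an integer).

1. M_x = 17  [2·M = A+B = (19, 7)+(15, 11)]
2. M_y = 9  [2·M = A+B = (19, 7)+(15, 11)]
   so M = (17, 9)

M = (17, 9)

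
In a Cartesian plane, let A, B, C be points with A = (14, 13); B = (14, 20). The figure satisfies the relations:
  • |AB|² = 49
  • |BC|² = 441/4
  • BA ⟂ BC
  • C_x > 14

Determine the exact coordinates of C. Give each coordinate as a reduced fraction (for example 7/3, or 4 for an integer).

1. C_x = 49/2  [[BA ⟂ BC ⇒ -7y+140=0] ∩ [|C−(14, 20)|²=441/4]]
2. C_y = 20  [[BA ⟂ BC ⇒ -7y+140=0] ∩ [|C−(14, 20)|²=441/4]]
   so C = (49/2, 20)

C = (49/2, 20)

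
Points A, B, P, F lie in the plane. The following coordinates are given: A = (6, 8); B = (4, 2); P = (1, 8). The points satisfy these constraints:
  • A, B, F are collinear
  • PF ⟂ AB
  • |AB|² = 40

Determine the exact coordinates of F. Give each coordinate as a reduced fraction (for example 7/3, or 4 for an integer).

1. F_x = 11/2  [[A, B, F are collinear ⇒ 6x-2y-20=0] ∩ [PF ⟂ AB ⇒ -2x-6y+50=0]]
2. F_y = 13/2  [[A, B, F are collinear ⇒ 6x-2y-20=0] ∩ [PF ⟂ AB ⇒ -2x-6y+50=0]]
   so F = (11/2, 13/2)

F = (11/2, 13/2)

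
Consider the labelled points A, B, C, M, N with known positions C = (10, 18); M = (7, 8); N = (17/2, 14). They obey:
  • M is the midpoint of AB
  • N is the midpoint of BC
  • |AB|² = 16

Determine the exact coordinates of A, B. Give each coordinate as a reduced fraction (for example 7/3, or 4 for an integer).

A = (7, 6)
B = (7, 10)

1. B_x = 7  [B = 2·N−C = 2·(17/2, 14)−(10, 18)]
2. B_y = 10  [B = 2·N−C = 2·(17/2, 14)−(10, 18)]
   so B = (7, 10)
3. A_x = 7  [A = 2·M−B = 2·(7, 8)−(7, 10)]
4. A_y = 6  [A = 2·M−B = 2·(7, 8)−(7, 10)]
   so A = (7, 6)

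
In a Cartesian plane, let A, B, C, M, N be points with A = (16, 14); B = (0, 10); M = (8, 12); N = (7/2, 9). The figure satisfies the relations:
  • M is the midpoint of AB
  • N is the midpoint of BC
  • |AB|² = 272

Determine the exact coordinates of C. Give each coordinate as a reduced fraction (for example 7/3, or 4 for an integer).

1. C_x = 7  [C = 2·N−B = 2·(7/2, 9)−(0, 10)]
2. C_y = 8  [C = 2·N−B = 2·(7/2, 9)−(0, 10)]
   so C = (7, 8)

C = (7, 8)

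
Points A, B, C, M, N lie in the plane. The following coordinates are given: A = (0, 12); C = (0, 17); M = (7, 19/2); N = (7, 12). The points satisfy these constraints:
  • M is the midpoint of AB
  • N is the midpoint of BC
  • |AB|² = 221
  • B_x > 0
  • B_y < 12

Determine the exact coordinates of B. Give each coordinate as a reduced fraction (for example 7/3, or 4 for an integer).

B = (14, 7)

1. B_x = 14  [B = 2·M−A = 2·(7, 19/2)−(0, 12)]
2. B_y = 7  [B = 2·M−A = 2·(7, 19/2)−(0, 12)]
   so B = (14, 7)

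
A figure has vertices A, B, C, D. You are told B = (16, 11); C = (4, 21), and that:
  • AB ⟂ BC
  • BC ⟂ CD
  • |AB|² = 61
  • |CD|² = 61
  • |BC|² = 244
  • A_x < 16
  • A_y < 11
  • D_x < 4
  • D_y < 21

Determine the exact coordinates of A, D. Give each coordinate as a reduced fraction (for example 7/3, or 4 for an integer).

A = (11, 5)
D = (-1, 15)

1. A_x = 11  [[AB ⟂ BC ⇒ 12x-10y-82=0] ∩ [|A−(16, 11)|²=61]]
2. A_y = 5  [[AB ⟂ BC ⇒ 12x-10y-82=0] ∩ [|A−(16, 11)|²=61]]
   so A = (11, 5)
3. D_x = -1  [[BC ⟂ CD ⇒ -12x+10y-162=0] ∩ [|D−(4, 21)|²=61]]
4. D_y = 15  [[BC ⟂ CD ⇒ -12x+10y-162=0] ∩ [|D−(4, 21)|²=61]]
   so D = (-1, 15)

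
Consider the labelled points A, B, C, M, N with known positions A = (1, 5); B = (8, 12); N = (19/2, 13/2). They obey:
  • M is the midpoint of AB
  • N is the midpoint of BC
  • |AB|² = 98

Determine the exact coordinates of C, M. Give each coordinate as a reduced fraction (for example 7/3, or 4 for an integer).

C = (11, 1)
M = (9/2, 17/2)

1. M_x = 9/2  [2·M = A+B = (1, 5)+(8, 12)]
2. M_y = 17/2  [2·M = A+B = (1, 5)+(8, 12)]
   so M = (9/2, 17/2)
3. C_x = 11  [C = 2·N−B = 2·(19/2, 13/2)−(8, 12)]
4. C_y = 1  [C = 2·N−B = 2·(19/2, 13/2)−(8, 12)]
   so C = (11, 1)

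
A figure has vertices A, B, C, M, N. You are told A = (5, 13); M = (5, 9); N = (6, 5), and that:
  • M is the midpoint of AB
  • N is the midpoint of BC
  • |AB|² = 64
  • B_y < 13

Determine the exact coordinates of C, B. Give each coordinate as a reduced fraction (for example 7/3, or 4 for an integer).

C = (7, 5)
B = (5, 5)

1. B_x = 5  [B = 2·M−A = 2·(5, 9)−(5, 13)]
2. B_y = 5  [B = 2·M−A = 2·(5, 9)−(5, 13)]
   so B = (5, 5)
3. C_x = 7  [C = 2·N−B = 2·(6, 5)−(5, 5)]
4. C_y = 5  [C = 2·N−B = 2·(6, 5)−(5, 5)]
   so C = (7, 5)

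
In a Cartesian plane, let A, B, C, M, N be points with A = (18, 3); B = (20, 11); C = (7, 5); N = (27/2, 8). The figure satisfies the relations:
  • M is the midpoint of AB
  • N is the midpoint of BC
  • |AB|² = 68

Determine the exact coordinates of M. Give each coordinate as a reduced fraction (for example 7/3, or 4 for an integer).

M = (19, 7)

1. M_x = 19  [2·M = A+B = (18, 3)+(20, 11)]
2. M_y = 7  [2·M = A+B = (18, 3)+(20, 11)]
   so M = (19, 7)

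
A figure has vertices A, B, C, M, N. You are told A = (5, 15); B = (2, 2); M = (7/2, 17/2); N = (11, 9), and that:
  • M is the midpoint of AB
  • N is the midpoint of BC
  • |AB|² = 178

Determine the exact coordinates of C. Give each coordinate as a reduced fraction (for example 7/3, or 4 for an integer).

C = (20, 16)

1. C_x = 20  [C = 2·N−B = 2·(11, 9)−(2, 2)]
2. C_y = 16  [C = 2·N−B = 2·(11, 9)−(2, 2)]
   so C = (20, 16)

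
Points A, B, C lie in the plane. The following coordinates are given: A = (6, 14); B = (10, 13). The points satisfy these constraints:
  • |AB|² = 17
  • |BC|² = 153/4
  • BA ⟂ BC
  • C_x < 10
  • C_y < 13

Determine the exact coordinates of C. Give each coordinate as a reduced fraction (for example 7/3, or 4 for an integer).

1. C_x = 17/2  [[BA ⟂ BC ⇒ -4x+1y+27=0] ∩ [|C−(10, 13)|²=153/4]]
2. C_y = 7  [[BA ⟂ BC ⇒ -4x+1y+27=0] ∩ [|C−(10, 13)|²=153/4]]
   so C = (17/2, 7)

C = (17/2, 7)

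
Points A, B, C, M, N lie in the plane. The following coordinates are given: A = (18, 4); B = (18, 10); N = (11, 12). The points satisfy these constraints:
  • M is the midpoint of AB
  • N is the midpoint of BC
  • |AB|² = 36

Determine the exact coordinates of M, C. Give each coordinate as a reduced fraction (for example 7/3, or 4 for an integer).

1. M_x = 18  [2·M = A+B = (18, 4)+(18, 10)]
2. M_y = 7  [2·M = A+B = (18, 4)+(18, 10)]
   so M = (18, 7)
3. C_x = 4  [C = 2·N−B = 2·(11, 12)−(18, 10)]
4. C_y = 14  [C = 2·N−B = 2·(11, 12)−(18, 10)]
   so C = (4, 14)

M = (18, 7)
C = (4, 14)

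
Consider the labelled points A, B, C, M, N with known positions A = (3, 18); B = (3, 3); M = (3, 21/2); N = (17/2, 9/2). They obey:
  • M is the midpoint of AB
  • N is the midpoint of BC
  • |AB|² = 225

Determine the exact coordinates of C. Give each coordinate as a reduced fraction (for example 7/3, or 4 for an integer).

C = (14, 6)

1. C_x = 14  [C = 2·N−B = 2·(17/2, 9/2)−(3, 3)]
2. C_y = 6  [C = 2·N−B = 2·(17/2, 9/2)−(3, 3)]
   so C = (14, 6)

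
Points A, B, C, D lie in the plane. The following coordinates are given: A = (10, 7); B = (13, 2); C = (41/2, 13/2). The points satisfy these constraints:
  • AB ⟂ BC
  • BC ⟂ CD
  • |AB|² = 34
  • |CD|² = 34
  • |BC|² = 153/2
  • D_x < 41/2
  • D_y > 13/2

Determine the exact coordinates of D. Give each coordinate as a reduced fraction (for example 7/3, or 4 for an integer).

1. D_x = 35/2  [[BC ⟂ CD ⇒ 15/2x+9/2y-183=0] ∩ [|D−(41/2, 13/2)|²=34]]
2. D_y = 23/2  [[BC ⟂ CD ⇒ 15/2x+9/2y-183=0] ∩ [|D−(41/2, 13/2)|²=34]]
   so D = (35/2, 23/2)

D = (35/2, 23/2)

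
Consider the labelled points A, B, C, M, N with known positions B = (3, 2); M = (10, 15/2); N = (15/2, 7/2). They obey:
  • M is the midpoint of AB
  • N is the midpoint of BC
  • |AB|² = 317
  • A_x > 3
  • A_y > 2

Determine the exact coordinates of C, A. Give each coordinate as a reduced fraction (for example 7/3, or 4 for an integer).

1. A_x = 17  [A = 2·M−B = 2·(10, 15/2)−(3, 2)]
2. A_y = 13  [A = 2·M−B = 2·(10, 15/2)−(3, 2)]
   so A = (17, 13)
3. C_x = 12  [C = 2·N−B = 2·(15/2, 7/2)−(3, 2)]
4. C_y = 5  [C = 2·N−B = 2·(15/2, 7/2)−(3, 2)]
   so C = (12, 5)

C = (12, 5)
A = (17, 13)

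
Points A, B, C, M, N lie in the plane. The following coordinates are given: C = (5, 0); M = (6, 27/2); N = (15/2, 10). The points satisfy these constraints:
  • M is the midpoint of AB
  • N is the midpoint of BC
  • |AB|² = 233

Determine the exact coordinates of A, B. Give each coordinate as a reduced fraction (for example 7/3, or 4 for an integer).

A = (2, 7)
B = (10, 20)

1. B_x = 10  [B = 2·N−C = 2·(15/2, 10)−(5, 0)]
2. B_y = 20  [B = 2·N−C = 2·(15/2, 10)−(5, 0)]
   so B = (10, 20)
3. A_x = 2  [A = 2·M−B = 2·(6, 27/2)−(10, 20)]
4. A_y = 7  [A = 2·M−B = 2·(6, 27/2)−(10, 20)]
   so A = (2, 7)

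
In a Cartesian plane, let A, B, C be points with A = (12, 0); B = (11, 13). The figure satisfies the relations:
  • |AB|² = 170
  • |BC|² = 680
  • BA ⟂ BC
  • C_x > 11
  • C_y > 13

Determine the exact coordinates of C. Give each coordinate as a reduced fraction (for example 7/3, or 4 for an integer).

C = (37, 15)

1. C_x = 37  [[BA ⟂ BC ⇒ 1x-13y+158=0] ∩ [|C−(11, 13)|²=680]]
2. C_y = 15  [[BA ⟂ BC ⇒ 1x-13y+158=0] ∩ [|C−(11, 13)|²=680]]
   so C = (37, 15)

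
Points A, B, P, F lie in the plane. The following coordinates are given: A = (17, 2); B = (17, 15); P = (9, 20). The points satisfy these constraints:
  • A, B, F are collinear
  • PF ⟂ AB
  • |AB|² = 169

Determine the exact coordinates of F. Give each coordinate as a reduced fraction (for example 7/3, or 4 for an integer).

1. F_x = 17  [[A, B, F are collinear ⇒ -13x+221=0] ∩ [PF ⟂ AB ⇒ 13y-260=0]]
2. F_y = 20  [[A, B, F are collinear ⇒ -13x+221=0] ∩ [PF ⟂ AB ⇒ 13y-260=0]]
   so F = (17, 20)

F = (17, 20)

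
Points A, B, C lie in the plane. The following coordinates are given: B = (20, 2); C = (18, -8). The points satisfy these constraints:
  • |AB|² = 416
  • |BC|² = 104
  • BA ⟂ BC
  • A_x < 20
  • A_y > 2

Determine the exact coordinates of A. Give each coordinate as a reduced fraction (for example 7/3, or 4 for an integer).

A = (0, 6)

1. A_x = 0  [[BA ⟂ BC ⇒ -2x-10y+60=0] ∩ [|A−(20, 2)|²=416]]
2. A_y = 6  [[BA ⟂ BC ⇒ -2x-10y+60=0] ∩ [|A−(20, 2)|²=416]]
   so A = (0, 6)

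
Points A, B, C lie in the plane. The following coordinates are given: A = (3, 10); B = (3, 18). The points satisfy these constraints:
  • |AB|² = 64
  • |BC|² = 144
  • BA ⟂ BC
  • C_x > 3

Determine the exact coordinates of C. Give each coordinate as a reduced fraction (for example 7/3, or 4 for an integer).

1. C_x = 15  [[BA ⟂ BC ⇒ -8y+144=0] ∩ [|C−(3, 18)|²=144]]
2. C_y = 18  [[BA ⟂ BC ⇒ -8y+144=0] ∩ [|C−(3, 18)|²=144]]
   so C = (15, 18)

C = (15, 18)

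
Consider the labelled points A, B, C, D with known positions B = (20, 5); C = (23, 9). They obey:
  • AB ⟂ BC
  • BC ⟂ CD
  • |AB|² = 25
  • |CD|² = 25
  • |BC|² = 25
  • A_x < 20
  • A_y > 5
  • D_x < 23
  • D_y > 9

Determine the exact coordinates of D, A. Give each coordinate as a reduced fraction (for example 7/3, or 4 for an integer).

1. D_x = 19  [[BC ⟂ CD ⇒ 3x+4y-105=0] ∩ [|D−(23, 9)|²=25]]
2. D_y = 12  [[BC ⟂ CD ⇒ 3x+4y-105=0] ∩ [|D−(23, 9)|²=25]]
   so D = (19, 12)
3. A_x = 16  [[AB ⟂ BC ⇒ -3x-4y+80=0] ∩ [|A−(20, 5)|²=25]]
4. A_y = 8  [[AB ⟂ BC ⇒ -3x-4y+80=0] ∩ [|A−(20, 5)|²=25]]
   so A = (16, 8)

D = (19, 12)
A = (16, 8)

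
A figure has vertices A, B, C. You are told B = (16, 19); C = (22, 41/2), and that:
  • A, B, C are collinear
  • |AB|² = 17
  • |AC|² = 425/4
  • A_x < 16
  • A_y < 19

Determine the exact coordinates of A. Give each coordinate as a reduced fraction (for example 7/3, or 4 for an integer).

1. A_x = 12  [[A, B, C are collinear ⇒ -3/2x+6y-90=0] ∩ [|A−(16, 19)|²=17]]
2. A_y = 18  [[A, B, C are collinear ⇒ -3/2x+6y-90=0] ∩ [|A−(16, 19)|²=17]]
   so A = (12, 18)

A = (12, 18)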